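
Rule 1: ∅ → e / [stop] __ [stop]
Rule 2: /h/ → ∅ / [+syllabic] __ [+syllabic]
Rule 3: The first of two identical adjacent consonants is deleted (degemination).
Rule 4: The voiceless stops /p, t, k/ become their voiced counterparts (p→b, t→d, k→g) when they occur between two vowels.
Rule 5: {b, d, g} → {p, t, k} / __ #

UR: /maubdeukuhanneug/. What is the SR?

maubedeuguaneuk

Rule 1 (stop-cluster e-epenthesis): /b/ and /d/ form a stop–stop cluster, so [e] is inserted between them. /maubdeukuhanneug/ → maubedeukuhanneug.
Rule 2 (intervocalic h-deletion): /h/ occurs between vowels /u/ and /a/, so it deletes. /maubedeukuhanneug/ → maubedeukuanneug.
Rule 3 (degemination): /nn/ is a geminate; the first /n/ deletes. /maubedeukuanneug/ → maubedeukuaneug.
Rule 4 (intervocalic voicing): /k/ is a voiceless stop between vowels /u/ and /u/, so it voices to [g]. /maubedeukuaneug/ → maubedeuguaneug.
Rule 5 (final devoicing): /g/ is a voiced stop in word-final position, so it devoices to [k]. /maubedeuguaneug/ → maubedeuguaneuk.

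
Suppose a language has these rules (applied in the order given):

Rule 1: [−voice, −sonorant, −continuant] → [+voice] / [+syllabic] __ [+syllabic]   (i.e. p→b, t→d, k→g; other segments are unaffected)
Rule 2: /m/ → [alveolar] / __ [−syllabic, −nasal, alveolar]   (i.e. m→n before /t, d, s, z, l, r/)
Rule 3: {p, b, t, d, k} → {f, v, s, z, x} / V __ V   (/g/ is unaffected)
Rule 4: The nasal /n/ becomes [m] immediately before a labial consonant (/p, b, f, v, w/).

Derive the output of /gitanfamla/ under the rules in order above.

gizamfanla

Rule 1 (intervocalic voicing): /t/ is a voiceless stop between vowels /i/ and /a/, so it voices to [d]. /gitanfamla/ → gidanfamla.
Rule 2 (nasal place assimilation): /m/ precedes the alveolar consonant /l/, so it assimilates in place to [n]. /gidanfamla/ → gidanfanla.
Rule 3 (intervocalic spirantization): /d/ is a stop between vowels /i/ and /a/, so it spirantizes to the fricative [z]. /gidanfanla/ → gizanfanla.
Rule 4 (nasal place assimilation): /n/ precedes the labial consonant /f/, so it assimilates in place to [m]. /gizanfanla/ → gizamfanla.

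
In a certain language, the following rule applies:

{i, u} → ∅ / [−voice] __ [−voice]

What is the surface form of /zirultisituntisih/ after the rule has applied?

zirultstuntsh

/i/ is a high vowel flanked by voiceless consonants /t/ and /s/, so it deletes.
/i/ is a high vowel flanked by voiceless consonants /s/ and /t/, so it deletes.
/i/ is a high vowel flanked by voiceless consonants /t/ and /s/, so it deletes.
/i/ is a high vowel flanked by voiceless consonants /s/ and /h/, so it deletes.
The other instances of /i/, /u/ do not occur in the required environment and remain unchanged.
Surface form: [zirultstuntsh].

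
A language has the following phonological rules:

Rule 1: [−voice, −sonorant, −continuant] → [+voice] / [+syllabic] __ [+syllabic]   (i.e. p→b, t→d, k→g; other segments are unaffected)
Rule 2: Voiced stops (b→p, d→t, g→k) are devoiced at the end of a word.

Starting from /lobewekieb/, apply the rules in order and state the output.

lobewegiep

Rule 1 (intervocalic voicing): /k/ is a voiceless stop between vowels /e/ and /i/, so it voices to [g]. /lobewekieb/ → lobewegieb.
Rule 2 (final devoicing): /b/ is a voiced stop in word-final position, so it devoices to [p]. /lobewegieb/ → lobewegiep.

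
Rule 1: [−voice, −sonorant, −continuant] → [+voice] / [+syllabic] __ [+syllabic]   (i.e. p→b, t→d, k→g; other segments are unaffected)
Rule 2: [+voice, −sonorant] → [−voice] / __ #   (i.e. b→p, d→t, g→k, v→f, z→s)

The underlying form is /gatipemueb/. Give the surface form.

Rule 1 (intervocalic voicing): /t/ is a voiceless stop between vowels /a/ and /i/, so it voices to [d]. /p/ is a voiceless stop between vowels /i/ and /e/, so it voices to [b]. /gatipemueb/ → gadibemueb.
Rule 2 (final devoicing): /b/ is a voiced obstruent in word-final position, so it devoices to [p]. /gadibemueb/ → gadibemuep.

gadibemuep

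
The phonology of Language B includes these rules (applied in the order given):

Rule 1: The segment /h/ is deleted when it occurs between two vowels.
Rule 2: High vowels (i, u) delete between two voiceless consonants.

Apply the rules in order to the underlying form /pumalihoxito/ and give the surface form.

Rule 1 (intervocalic h-deletion): /h/ occurs between vowels /i/ and /o/, so it deletes. /pumalihoxito/ → pumalioxito.
Rule 2 (high vowel syncope): /i/ is a high vowel flanked by voiceless consonants /x/ and /t/, so it deletes. /pumalioxito/ → pumalioxto.

pumalioxto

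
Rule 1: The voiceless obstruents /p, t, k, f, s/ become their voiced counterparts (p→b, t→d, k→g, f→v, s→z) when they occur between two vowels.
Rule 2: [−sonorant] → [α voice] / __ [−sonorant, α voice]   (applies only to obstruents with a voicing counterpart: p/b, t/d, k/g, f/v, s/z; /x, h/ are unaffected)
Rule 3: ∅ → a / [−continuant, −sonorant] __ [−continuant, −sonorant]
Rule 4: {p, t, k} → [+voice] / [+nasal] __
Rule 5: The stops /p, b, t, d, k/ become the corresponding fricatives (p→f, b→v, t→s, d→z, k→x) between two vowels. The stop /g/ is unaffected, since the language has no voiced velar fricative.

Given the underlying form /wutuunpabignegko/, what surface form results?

Rule 1 (intervocalic voicing): /t/ is a voiceless obstruent between vowels /u/ and /u/, so it voices to [d]. /wutuunpabignegko/ → wuduunpabignegko.
Rule 2 (regressive voicing assimilation): /g/ precedes the voiceless obstruent /k/, so it devoices to [k] by assimilation. /wuduunpabignegko/ → wuduunpabignekko.
Rule 3 (stop-cluster a-epenthesis): /k/ and /k/ form a stop–stop cluster, so [a] is inserted between them. /wuduunpabignekko/ → wuduunpabignekako.
Rule 4 (post-nasal voicing): /p/ is a voiceless stop immediately after the nasal /n/, so it voices to [b]. /wuduunpabignekako/ → wuduunbabignekako.
Rule 5 (intervocalic spirantization): /d/ is a stop between vowels /u/ and /u/, so it spirantizes to the fricative [z]. /b/ is a stop between vowels /a/ and /i/, so it spirantizes to the fricative [v]. /k/ is a stop between vowels /e/ and /a/, so it spirantizes to the fricative [x]. /k/ is a stop between vowels /a/ and /o/, so it spirantizes to the fricative [x]. /wuduunbabignekako/ → wuzuunbavignexaxo.

wuzuunbavignexaxo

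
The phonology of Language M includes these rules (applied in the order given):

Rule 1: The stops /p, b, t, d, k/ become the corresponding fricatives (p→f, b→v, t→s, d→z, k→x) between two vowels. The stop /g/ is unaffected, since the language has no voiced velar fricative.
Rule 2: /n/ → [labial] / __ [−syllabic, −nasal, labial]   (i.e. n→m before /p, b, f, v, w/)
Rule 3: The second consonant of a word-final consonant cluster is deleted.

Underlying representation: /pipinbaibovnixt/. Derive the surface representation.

pifimbaivovnix

Rule 1 (intervocalic spirantization): /p/ is a stop between vowels /i/ and /i/, so it spirantizes to the fricative [f]. /b/ is a stop between vowels /i/ and /o/, so it spirantizes to the fricative [v]. /pipinbaibovnixt/ → pifinbaivovnixt.
Rule 2 (nasal place assimilation): /n/ precedes the labial consonant /b/, so it assimilates in place to [m]. /pifinbaivovnixt/ → pifimbaivovnixt.
Rule 3 (final cluster simplification): /t/ is the second consonant of a word-final cluster /xt/, so it deletes. /pifimbaivovnixt/ → pifimbaivovnix.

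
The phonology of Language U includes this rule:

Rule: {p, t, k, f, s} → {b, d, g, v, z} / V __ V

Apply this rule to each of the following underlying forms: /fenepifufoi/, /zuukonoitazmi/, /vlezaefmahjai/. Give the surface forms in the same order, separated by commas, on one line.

fenebivuvoi, zuugonoidazmi, vlezaefmahjai

/fenepifufoi/: /p/ is a voiceless obstruent between vowels /e/ and /i/, so it voices to [b]. /f/ is a voiceless obstruent between vowels /i/ and /u/, so it voices to [v]. /f/ is a voiceless obstruent between vowels /u/ and /o/, so it voices to [v]. → [fenebivuvoi].
/zuukonoitazmi/: /k/ is a voiceless obstruent between vowels /u/ and /o/, so it voices to [g]. /t/ is a voiceless obstruent between vowels /i/ and /a/, so it voices to [d]. → [zuugonoidazmi].
/vlezaefmahjai/: the rule's environment is not met; surfaces unchanged as [vlezaefmahjai].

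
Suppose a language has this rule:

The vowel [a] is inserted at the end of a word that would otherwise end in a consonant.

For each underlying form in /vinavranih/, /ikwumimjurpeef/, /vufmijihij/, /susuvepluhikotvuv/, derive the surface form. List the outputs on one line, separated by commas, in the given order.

vinavraniha, ikwumimjurpeefa, vufmijihija, susuvepluhikotvuva

/vinavranih/: the form ends in the consonant /h/, so [a] is inserted word-finally. → [vinavraniha].
/ikwumimjurpeef/: the form ends in the consonant /f/, so [a] is inserted word-finally. → [ikwumimjurpeefa].
/vufmijihij/: the form ends in the consonant /j/, so [a] is inserted word-finally. → [vufmijihija].
/susuvepluhikotvuv/: the form ends in the consonant /v/, so [a] is inserted word-finally. → [susuvepluhikotvuva].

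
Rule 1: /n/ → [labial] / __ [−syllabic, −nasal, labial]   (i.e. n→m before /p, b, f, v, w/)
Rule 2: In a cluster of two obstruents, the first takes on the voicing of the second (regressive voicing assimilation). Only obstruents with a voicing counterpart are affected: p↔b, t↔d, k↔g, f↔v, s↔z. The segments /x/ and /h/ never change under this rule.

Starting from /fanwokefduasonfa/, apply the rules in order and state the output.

Rule 1 (nasal place assimilation): /n/ precedes the labial consonant /w/, so it assimilates in place to [m]. /n/ precedes the labial consonant /f/, so it assimilates in place to [m]. /fanwokefduasonfa/ → famwokefduasomfa.
Rule 2 (regressive voicing assimilation): /f/ precedes the voiced obstruent /d/, so it voices to [v] by assimilation. /famwokefduasomfa/ → famwokevduasomfa.

famwokevduasomfa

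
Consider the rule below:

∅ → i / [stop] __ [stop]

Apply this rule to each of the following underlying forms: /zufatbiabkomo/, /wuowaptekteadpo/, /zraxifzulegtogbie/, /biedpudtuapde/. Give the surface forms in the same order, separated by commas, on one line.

zufatibiabikomo, wuowapitekiteadipo, zraxifzulegitogibie, biedipudituapide

/zufatbiabkomo/: /t/ and /b/ form a stop–stop cluster, so [i] is inserted between them. /b/ and /k/ form a stop–stop cluster, so [i] is inserted between them. → [zufatibiabikomo].
/wuowaptekteadpo/: /p/ and /t/ form a stop–stop cluster, so [i] is inserted between them. /k/ and /t/ form a stop–stop cluster, so [i] is inserted between them. /d/ and /p/ form a stop–stop cluster, so [i] is inserted between them. → [wuowapitekiteadipo].
/zraxifzulegtogbie/: /g/ and /t/ form a stop–stop cluster, so [i] is inserted between them. /g/ and /b/ form a stop–stop cluster, so [i] is inserted between them. → [zraxifzulegitogibie].
/biedpudtuapde/: /d/ and /p/ form a stop–stop cluster, so [i] is inserted between them. /d/ and /t/ form a stop–stop cluster, so [i] is inserted between them. /p/ and /d/ form a stop–stop cluster, so [i] is inserted between them. → [biedipudituapide].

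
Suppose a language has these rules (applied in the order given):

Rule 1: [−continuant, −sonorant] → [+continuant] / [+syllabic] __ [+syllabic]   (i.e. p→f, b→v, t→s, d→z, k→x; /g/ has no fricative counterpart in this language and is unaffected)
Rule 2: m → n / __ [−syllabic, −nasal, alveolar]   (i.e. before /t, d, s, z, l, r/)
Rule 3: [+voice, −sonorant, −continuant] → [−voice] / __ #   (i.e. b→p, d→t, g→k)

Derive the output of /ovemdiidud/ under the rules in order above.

Rule 1 (intervocalic spirantization): /d/ is a stop between vowels /i/ and /u/, so it spirantizes to the fricative [z]. /ovemdiidud/ → ovemdiizud.
Rule 2 (nasal place assimilation): /m/ precedes the alveolar consonant /d/, so it assimilates in place to [n]. /ovemdiizud/ → ovendiizud.
Rule 3 (final devoicing): /d/ is a voiced stop in word-final position, so it devoices to [t]. /ovendiizud/ → ovendiizut.

ovendiizut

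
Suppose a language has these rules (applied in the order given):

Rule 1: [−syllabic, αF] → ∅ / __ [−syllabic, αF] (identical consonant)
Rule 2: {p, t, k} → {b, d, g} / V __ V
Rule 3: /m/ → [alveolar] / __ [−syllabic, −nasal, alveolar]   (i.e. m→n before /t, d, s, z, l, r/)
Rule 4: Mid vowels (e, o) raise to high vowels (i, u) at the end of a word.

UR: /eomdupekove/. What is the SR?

eondubegovi

Rule 1 (degemination): no segment meets the environment; /eomdupekove/ is unchanged.
Rule 2 (intervocalic voicing): /p/ is a voiceless stop between vowels /u/ and /e/, so it voices to [b]. /k/ is a voiceless stop between vowels /e/ and /o/, so it voices to [g]. /eomdupekove/ → eomdubegove.
Rule 3 (nasal place assimilation): /m/ precedes the alveolar consonant /d/, so it assimilates in place to [n]. /eomdubegove/ → eondubegove.
Rule 4 (final vowel raising): /e/ is a mid vowel in word-final position, so it raises to [i]. /eondubegove/ → eondubegovi.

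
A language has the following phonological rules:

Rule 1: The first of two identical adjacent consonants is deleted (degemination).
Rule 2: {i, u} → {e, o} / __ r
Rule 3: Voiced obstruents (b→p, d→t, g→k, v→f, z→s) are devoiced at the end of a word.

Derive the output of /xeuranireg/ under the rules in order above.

xeoranerek

Rule 1 (degemination): no segment meets the environment; /xeuranireg/ is unchanged.
Rule 2 (pre-rhotic lowering): /u/ is a high vowel immediately before /r/, so it lowers to [o]. /i/ is a high vowel immediately before /r/, so it lowers to [e]. /xeuranireg/ → xeoranereg.
Rule 3 (final devoicing): /g/ is a voiced obstruent in word-final position, so it devoices to [k]. /xeoranereg/ → xeoranerek.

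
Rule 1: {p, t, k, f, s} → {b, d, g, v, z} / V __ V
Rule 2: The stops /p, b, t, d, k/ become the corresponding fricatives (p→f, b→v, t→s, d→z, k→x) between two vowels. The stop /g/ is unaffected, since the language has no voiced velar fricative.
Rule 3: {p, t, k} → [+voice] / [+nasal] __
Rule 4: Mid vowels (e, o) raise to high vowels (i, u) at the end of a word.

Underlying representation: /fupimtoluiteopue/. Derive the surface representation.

Rule 1 (intervocalic voicing): /p/ is a voiceless obstruent between vowels /u/ and /i/, so it voices to [b]. /t/ is a voiceless obstruent between vowels /i/ and /e/, so it voices to [d]. /p/ is a voiceless obstruent between vowels /o/ and /u/, so it voices to [b]. /fupimtoluiteopue/ → fubimtoluideobue.
Rule 2 (intervocalic spirantization): /b/ is a stop between vowels /u/ and /i/, so it spirantizes to the fricative [v]. /d/ is a stop between vowels /i/ and /e/, so it spirantizes to the fricative [z]. /b/ is a stop between vowels /o/ and /u/, so it spirantizes to the fricative [v]. /fubimtoluideobue/ → fuvimtoluizeovue.
Rule 3 (post-nasal voicing): /t/ is a voiceless stop immediately after the nasal /m/, so it voices to [d]. /fuvimtoluizeovue/ → fuvimdoluizeovue.
Rule 4 (final vowel raising): /e/ is a mid vowel in word-final position, so it raises to [i]. /fuvimdoluizeovue/ → fuvimdoluizeovui.

fuvimdoluizeovui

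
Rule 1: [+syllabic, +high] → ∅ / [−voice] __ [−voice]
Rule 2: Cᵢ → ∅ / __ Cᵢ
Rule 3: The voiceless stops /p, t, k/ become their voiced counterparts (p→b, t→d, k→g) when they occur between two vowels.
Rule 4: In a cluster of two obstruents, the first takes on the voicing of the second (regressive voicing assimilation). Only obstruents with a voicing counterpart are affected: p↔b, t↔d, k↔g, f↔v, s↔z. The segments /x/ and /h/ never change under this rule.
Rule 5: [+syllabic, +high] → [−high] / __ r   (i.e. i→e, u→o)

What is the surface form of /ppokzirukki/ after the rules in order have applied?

Rule 1 (high vowel syncope): no segment meets the environment; /ppokzirukki/ is unchanged.
Rule 2 (degemination): /pp/ is a geminate; the first /p/ deletes. /kk/ is a geminate; the first /k/ deletes. /ppokzirukki/ → pokziruki.
Rule 3 (intervocalic voicing): /k/ is a voiceless stop between vowels /u/ and /i/, so it voices to [g]. /pokziruki/ → pokzirugi.
Rule 4 (regressive voicing assimilation): /k/ precedes the voiced obstruent /z/, so it voices to [g] by assimilation. /pokzirugi/ → pogzirugi.
Rule 5 (pre-rhotic lowering): /i/ is a high vowel immediately before /r/, so it lowers to [e]. /pogzirugi/ → pogzerugi.

pogzerugi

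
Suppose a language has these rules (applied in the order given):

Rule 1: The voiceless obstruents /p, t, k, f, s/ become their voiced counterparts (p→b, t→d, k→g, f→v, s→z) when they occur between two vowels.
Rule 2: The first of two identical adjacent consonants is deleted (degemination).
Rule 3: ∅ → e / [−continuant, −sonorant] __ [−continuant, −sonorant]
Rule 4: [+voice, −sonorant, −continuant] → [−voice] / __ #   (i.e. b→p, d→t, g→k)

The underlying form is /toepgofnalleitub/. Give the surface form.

Rule 1 (intervocalic voicing): /t/ is a voiceless obstruent between vowels /i/ and /u/, so it voices to [d]. /toepgofnalleitub/ → toepgofnalleidub.
Rule 2 (degemination): /ll/ is a geminate; the first /l/ deletes. /toepgofnalleidub/ → toepgofnaleidub.
Rule 3 (stop-cluster e-epenthesis): /p/ and /g/ form a stop–stop cluster, so [e] is inserted between them. /toepgofnaleidub/ → toepegofnaleidub.
Rule 4 (final devoicing): /b/ is a voiced stop in word-final position, so it devoices to [p]. /toepegofnaleidub/ → toepegofnaleidup.

toepegofnaleidup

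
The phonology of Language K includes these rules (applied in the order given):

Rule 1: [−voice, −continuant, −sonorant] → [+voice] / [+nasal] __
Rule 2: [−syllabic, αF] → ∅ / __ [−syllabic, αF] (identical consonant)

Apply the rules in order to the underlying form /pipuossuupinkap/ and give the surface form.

Rule 1 (post-nasal voicing): /k/ is a voiceless stop immediately after the nasal /n/, so it voices to [g]. /pipuossuupinkap/ → pipuossuupingap.
Rule 2 (degemination): /ss/ is a geminate; the first /s/ deletes. /pipuossuupingap/ → pipuosuupingap.

pipuosuupingap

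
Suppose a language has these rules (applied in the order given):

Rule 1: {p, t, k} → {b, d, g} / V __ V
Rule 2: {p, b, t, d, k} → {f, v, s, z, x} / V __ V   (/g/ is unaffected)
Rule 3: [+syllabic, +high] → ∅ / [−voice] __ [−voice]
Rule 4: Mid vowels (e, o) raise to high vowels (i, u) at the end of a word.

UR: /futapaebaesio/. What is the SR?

Rule 1 (intervocalic voicing): /t/ is a voiceless stop between vowels /u/ and /a/, so it voices to [d]. /p/ is a voiceless stop between vowels /a/ and /a/, so it voices to [b]. /futapaebaesio/ → fudabaebaesio.
Rule 2 (intervocalic spirantization): /d/ is a stop between vowels /u/ and /a/, so it spirantizes to the fricative [z]. /b/ is a stop between vowels /a/ and /a/, so it spirantizes to the fricative [v]. /b/ is a stop between vowels /e/ and /a/, so it spirantizes to the fricative [v]. /fudabaebaesio/ → fuzavaevaesio.
Rule 3 (high vowel syncope): no segment meets the environment; /fuzavaevaesio/ is unchanged.
Rule 4 (final vowel raising): /o/ is a mid vowel in word-final position, so it raises to [u]. /fuzavaevaesio/ → fuzavaevaesiu.

fuzavaevaesiu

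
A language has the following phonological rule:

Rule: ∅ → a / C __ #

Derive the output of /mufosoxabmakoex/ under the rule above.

mufosoxabmakoexa

the form ends in the consonant /x/, so [a] is inserted word-finally.
Surface form: [mufosoxabmakoexa].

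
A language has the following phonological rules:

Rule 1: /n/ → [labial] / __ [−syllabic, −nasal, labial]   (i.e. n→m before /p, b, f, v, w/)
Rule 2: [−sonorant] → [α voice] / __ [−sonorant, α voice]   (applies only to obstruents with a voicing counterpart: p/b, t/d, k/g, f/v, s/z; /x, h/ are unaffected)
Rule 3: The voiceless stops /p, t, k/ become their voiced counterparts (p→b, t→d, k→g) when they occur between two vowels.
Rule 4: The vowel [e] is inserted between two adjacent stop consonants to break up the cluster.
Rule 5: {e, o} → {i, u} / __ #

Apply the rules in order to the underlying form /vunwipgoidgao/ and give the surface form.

vumwibegoidegau

Rule 1 (nasal place assimilation): /n/ precedes the labial consonant /w/, so it assimilates in place to [m]. /vunwipgoidgao/ → vumwipgoidgao.
Rule 2 (regressive voicing assimilation): /p/ precedes the voiced obstruent /g/, so it voices to [b] by assimilation. /vumwipgoidgao/ → vumwibgoidgao.
Rule 3 (intervocalic voicing): no segment meets the environment; /vumwibgoidgao/ is unchanged.
Rule 4 (stop-cluster e-epenthesis): /b/ and /g/ form a stop–stop cluster, so [e] is inserted between them. /d/ and /g/ form a stop–stop cluster, so [e] is inserted between them. /vumwibgoidgao/ → vumwibegoidegao.
Rule 5 (final vowel raising): /o/ is a mid vowel in word-final position, so it raises to [u]. /vumwibegoidegao/ → vumwibegoidegau.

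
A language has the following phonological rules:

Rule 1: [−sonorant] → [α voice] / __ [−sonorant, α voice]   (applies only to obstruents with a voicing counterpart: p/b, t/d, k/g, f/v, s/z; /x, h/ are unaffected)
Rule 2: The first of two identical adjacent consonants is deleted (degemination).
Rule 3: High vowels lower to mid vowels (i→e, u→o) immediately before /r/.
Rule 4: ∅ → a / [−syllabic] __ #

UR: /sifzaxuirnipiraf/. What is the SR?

sivzaxuerniperafa

Rule 1 (regressive voicing assimilation): /f/ precedes the voiced obstruent /z/, so it voices to [v] by assimilation. /sifzaxuirnipiraf/ → sivzaxuirnipiraf.
Rule 2 (degemination): no segment meets the environment; /sivzaxuirnipiraf/ is unchanged.
Rule 3 (pre-rhotic lowering): /i/ is a high vowel immediately before /r/, so it lowers to [e]. /i/ is a high vowel immediately before /r/, so it lowers to [e]. /sivzaxuirnipiraf/ → sivzaxuerniperaf.
Rule 4 (final a-epenthesis): the form ends in the consonant /f/, so [a] is inserted word-finally. /sivzaxuerniperaf/ → sivzaxuerniperafa.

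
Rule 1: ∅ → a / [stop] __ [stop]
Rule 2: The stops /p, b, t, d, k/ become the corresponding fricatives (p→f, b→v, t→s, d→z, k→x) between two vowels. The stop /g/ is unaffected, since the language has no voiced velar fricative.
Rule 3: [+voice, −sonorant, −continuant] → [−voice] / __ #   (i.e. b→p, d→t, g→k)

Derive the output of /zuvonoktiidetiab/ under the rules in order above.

zuvonoxasiizesiap

Rule 1 (stop-cluster a-epenthesis): /k/ and /t/ form a stop–stop cluster, so [a] is inserted between them. /zuvonoktiidetiab/ → zuvonokatiidetiab.
Rule 2 (intervocalic spirantization): /k/ is a stop between vowels /o/ and /a/, so it spirantizes to the fricative [x]. /t/ is a stop between vowels /a/ and /i/, so it spirantizes to the fricative [s]. /d/ is a stop between vowels /i/ and /e/, so it spirantizes to the fricative [z]. /t/ is a stop between vowels /e/ and /i/, so it spirantizes to the fricative [s]. /zuvonokatiidetiab/ → zuvonoxasiizesiab.
Rule 3 (final devoicing): /b/ is a voiced stop in word-final position, so it devoices to [p]. /zuvonoxasiizesiab/ → zuvonoxasiizesiap.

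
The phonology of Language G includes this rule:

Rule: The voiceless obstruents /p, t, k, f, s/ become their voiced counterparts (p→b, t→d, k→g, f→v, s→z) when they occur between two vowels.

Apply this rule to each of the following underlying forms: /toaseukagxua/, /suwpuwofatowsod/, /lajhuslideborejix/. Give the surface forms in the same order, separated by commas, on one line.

toazeugagxua, suwpuwovadowsod, lajhuslideborejix

/toaseukagxua/: /s/ is a voiceless obstruent between vowels /a/ and /e/, so it voices to [z]. /k/ is a voiceless obstruent between vowels /u/ and /a/, so it voices to [g]. → [toazeugagxua].
/suwpuwofatowsod/: /f/ is a voiceless obstruent between vowels /o/ and /a/, so it voices to [v]. /t/ is a voiceless obstruent between vowels /a/ and /o/, so it voices to [d]. → [suwpuwovadowsod].
/lajhuslideborejix/: the rule's environment is not met; surfaces unchanged as [lajhuslideborejix].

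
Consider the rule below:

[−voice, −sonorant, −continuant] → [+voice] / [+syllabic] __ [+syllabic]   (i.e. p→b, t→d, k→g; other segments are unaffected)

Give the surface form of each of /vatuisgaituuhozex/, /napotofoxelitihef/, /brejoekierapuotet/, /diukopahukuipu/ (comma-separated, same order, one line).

vaduisgaiduuhozex, nabodofoxelidihef, brejoegierabuodet, diugobahuguibu

/vatuisgaituuhozex/: /t/ is a voiceless stop between vowels /a/ and /u/, so it voices to [d]. /t/ is a voiceless stop between vowels /i/ and /u/, so it voices to [d]. → [vaduisgaiduuhozex].
/napotofoxelitihef/: /p/ is a voiceless stop between vowels /a/ and /o/, so it voices to [b]. /t/ is a voiceless stop between vowels /o/ and /o/, so it voices to [d]. /t/ is a voiceless stop between vowels /i/ and /i/, so it voices to [d]. → [nabodofoxelidihef].
/brejoekierapuotet/: /k/ is a voiceless stop between vowels /e/ and /i/, so it voices to [g]. /p/ is a voiceless stop between vowels /a/ and /u/, so it voices to [b]. /t/ is a voiceless stop between vowels /o/ and /e/, so it voices to [d]. → [brejoegierabuodet].
/diukopahukuipu/: /k/ is a voiceless stop between vowels /u/ and /o/, so it voices to [g]. /p/ is a voiceless stop between vowels /o/ and /a/, so it voices to [b]. /k/ is a voiceless stop between vowels /u/ and /u/, so it voices to [g]. /p/ is a voiceless stop between vowels /i/ and /u/, so it voices to [b]. → [diugobahuguibu].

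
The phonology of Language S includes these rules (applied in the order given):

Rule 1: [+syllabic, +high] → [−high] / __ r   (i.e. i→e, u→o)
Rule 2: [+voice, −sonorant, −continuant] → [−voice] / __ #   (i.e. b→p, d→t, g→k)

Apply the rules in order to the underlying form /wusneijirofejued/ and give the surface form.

Rule 1 (pre-rhotic lowering): /i/ is a high vowel immediately before /r/, so it lowers to [e]. /wusneijirofejued/ → wusneijerofejued.
Rule 2 (final devoicing): /d/ is a voiced stop in word-final position, so it devoices to [t]. /wusneijerofejued/ → wusneijerofejuet.

wusneijerofejuet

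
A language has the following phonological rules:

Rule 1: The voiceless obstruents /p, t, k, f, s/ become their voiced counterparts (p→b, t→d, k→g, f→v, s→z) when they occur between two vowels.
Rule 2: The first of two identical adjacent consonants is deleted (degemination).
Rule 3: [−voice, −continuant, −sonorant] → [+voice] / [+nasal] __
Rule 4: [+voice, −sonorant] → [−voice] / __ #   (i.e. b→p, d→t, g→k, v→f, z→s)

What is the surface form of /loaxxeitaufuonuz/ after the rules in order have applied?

loaxeidauvuonus

Rule 1 (intervocalic voicing): /t/ is a voiceless obstruent between vowels /i/ and /a/, so it voices to [d]. /f/ is a voiceless obstruent between vowels /u/ and /u/, so it voices to [v]. /loaxxeitaufuonuz/ → loaxxeidauvuonuz.
Rule 2 (degemination): /xx/ is a geminate; the first /x/ deletes. /loaxxeidauvuonuz/ → loaxeidauvuonuz.
Rule 3 (post-nasal voicing): no segment meets the environment; /loaxeidauvuonuz/ is unchanged.
Rule 4 (final devoicing): /z/ is a voiced obstruent in word-final position, so it devoices to [s]. /loaxeidauvuonuz/ → loaxeidauvuonus.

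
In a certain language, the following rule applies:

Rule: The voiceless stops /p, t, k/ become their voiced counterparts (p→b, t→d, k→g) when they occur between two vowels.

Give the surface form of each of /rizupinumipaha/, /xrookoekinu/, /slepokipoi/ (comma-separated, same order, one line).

/rizupinumipaha/: /p/ is a voiceless stop between vowels /u/ and /i/, so it voices to [b]. /p/ is a voiceless stop between vowels /i/ and /a/, so it voices to [b]. → [rizubinumibaha].
/xrookoekinu/: /k/ is a voiceless stop between vowels /o/ and /o/, so it voices to [g]. /k/ is a voiceless stop between vowels /e/ and /i/, so it voices to [g]. → [xroogoeginu].
/slepokipoi/: /p/ is a voiceless stop between vowels /e/ and /o/, so it voices to [b]. /k/ is a voiceless stop between vowels /o/ and /i/, so it voices to [g]. /p/ is a voiceless stop between vowels /i/ and /o/, so it voices to [b]. → [slebogiboi].

rizubinumibaha, xroogoeginu, slebogiboi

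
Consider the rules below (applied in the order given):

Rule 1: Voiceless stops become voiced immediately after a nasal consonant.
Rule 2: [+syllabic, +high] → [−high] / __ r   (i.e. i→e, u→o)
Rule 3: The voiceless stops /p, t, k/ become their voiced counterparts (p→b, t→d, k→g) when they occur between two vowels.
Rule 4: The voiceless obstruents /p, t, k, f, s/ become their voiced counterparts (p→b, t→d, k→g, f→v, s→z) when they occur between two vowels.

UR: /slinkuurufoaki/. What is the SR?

slinguoruvoagi

Rule 1 (post-nasal voicing): /k/ is a voiceless stop immediately after the nasal /n/, so it voices to [g]. /slinkuurufoaki/ → slinguurufoaki.
Rule 2 (pre-rhotic lowering): /u/ is a high vowel immediately before /r/, so it lowers to [o]. /slinguurufoaki/ → slinguorufoaki.
Rule 3 (intervocalic voicing): /k/ is a voiceless stop between vowels /a/ and /i/, so it voices to [g]. /slinguorufoaki/ → slinguorufoagi.
Rule 4 (intervocalic voicing): /f/ is a voiceless obstruent between vowels /u/ and /o/, so it voices to [v]. /slinguorufoagi/ → slinguoruvoagi.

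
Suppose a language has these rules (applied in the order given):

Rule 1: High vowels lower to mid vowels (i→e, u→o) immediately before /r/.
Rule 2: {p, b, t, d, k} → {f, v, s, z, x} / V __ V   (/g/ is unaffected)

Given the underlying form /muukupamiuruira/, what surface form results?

muuxufamioruera

Rule 1 (pre-rhotic lowering): /u/ is a high vowel immediately before /r/, so it lowers to [o]. /i/ is a high vowel immediately before /r/, so it lowers to [e]. /muukupamiuruira/ → muukupamioruera.
Rule 2 (intervocalic spirantization): /k/ is a stop between vowels /u/ and /u/, so it spirantizes to the fricative [x]. /p/ is a stop between vowels /u/ and /a/, so it spirantizes to the fricative [f]. /muukupamioruera/ → muuxufamioruera.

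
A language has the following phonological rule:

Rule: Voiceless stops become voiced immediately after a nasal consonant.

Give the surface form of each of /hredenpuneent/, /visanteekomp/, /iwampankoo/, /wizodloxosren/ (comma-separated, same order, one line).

hredenbuneend, visandeekomb, iwambangoo, wizodloxosren

/hredenpuneent/: /p/ is a voiceless stop immediately after the nasal /n/, so it voices to [b]. /t/ is a voiceless stop immediately after the nasal /n/, so it voices to [d]. → [hredenbuneend].
/visanteekomp/: /t/ is a voiceless stop immediately after the nasal /n/, so it voices to [d]. /p/ is a voiceless stop immediately after the nasal /m/, so it voices to [b]. → [visandeekomb].
/iwampankoo/: /p/ is a voiceless stop immediately after the nasal /m/, so it voices to [b]. /k/ is a voiceless stop immediately after the nasal /n/, so it voices to [g]. → [iwambangoo].
/wizodloxosren/: the rule's environment is not met; surfaces unchanged as [wizodloxosren].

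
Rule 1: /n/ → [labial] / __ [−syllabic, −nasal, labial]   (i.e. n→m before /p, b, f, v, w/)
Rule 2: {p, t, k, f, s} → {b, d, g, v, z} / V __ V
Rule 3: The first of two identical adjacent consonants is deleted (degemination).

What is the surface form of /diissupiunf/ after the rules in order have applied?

diisubiumf

Rule 1 (nasal place assimilation): /n/ precedes the labial consonant /f/, so it assimilates in place to [m]. /diissupiunf/ → diissupiumf.
Rule 2 (intervocalic voicing): /p/ is a voiceless obstruent between vowels /u/ and /i/, so it voices to [b]. /diissupiumf/ → diissubiumf.
Rule 3 (degemination): /ss/ is a geminate; the first /s/ deletes. /diissubiumf/ → diisubiumf.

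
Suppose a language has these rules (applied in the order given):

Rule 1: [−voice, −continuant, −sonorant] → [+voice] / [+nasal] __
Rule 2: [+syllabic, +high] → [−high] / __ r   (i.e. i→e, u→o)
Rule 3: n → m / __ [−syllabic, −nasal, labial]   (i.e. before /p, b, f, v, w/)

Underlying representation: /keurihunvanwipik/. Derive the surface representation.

keorihumvamwipik

Rule 1 (post-nasal voicing): no segment meets the environment; /keurihunvanwipik/ is unchanged.
Rule 2 (pre-rhotic lowering): /u/ is a high vowel immediately before /r/, so it lowers to [o]. /keurihunvanwipik/ → keorihunvanwipik.
Rule 3 (nasal place assimilation): /n/ precedes the labial consonant /v/, so it assimilates in place to [m]. /n/ precedes the labial consonant /w/, so it assimilates in place to [m]. /keorihunvanwipik/ → keorihumvamwipik.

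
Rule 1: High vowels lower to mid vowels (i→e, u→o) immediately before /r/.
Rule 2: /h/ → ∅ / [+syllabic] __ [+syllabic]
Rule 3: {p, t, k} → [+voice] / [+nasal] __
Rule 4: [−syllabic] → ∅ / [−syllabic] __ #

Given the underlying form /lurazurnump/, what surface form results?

Rule 1 (pre-rhotic lowering): /u/ is a high vowel immediately before /r/, so it lowers to [o]. /u/ is a high vowel immediately before /r/, so it lowers to [o]. /lurazurnump/ → lorazornump.
Rule 2 (intervocalic h-deletion): no segment meets the environment; /lorazornump/ is unchanged.
Rule 3 (post-nasal voicing): /p/ is a voiceless stop immediately after the nasal /m/, so it voices to [b]. /lorazornump/ → lorazornumb.
Rule 4 (final cluster simplification): /b/ is the second consonant of a word-final cluster /mb/, so it deletes. /lorazornumb/ → lorazornum.

lorazornum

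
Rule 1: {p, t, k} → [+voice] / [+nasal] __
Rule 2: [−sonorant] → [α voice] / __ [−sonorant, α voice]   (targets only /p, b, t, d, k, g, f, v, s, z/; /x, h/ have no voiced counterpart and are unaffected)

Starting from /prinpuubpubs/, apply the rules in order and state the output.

Rule 1 (post-nasal voicing): /p/ is a voiceless stop immediately after the nasal /n/, so it voices to [b]. /prinpuubpubs/ → prinbuubpubs.
Rule 2 (regressive voicing assimilation): /b/ precedes the voiceless obstruent /p/, so it devoices to [p] by assimilation. /b/ precedes the voiceless obstruent /s/, so it devoices to [p] by assimilation. /prinbuubpubs/ → prinbuuppups.

prinbuuppups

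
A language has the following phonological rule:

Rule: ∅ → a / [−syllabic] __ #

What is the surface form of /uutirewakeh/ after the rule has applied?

uutirewakeha

the form ends in the consonant /h/, so [a] is inserted word-finally.
Surface form: [uutirewakeha].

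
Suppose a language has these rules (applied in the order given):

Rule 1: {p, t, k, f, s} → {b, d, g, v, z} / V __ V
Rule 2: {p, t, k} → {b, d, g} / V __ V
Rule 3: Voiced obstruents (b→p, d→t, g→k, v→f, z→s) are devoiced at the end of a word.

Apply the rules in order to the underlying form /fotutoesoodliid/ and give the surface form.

Rule 1 (intervocalic voicing): /t/ is a voiceless obstruent between vowels /o/ and /u/, so it voices to [d]. /t/ is a voiceless obstruent between vowels /u/ and /o/, so it voices to [d]. /s/ is a voiceless obstruent between vowels /e/ and /o/, so it voices to [z]. /fotutoesoodliid/ → fodudoezoodliid.
Rule 2 (intervocalic voicing): no segment meets the environment; /fodudoezoodliid/ is unchanged.
Rule 3 (final devoicing): /d/ is a voiced obstruent in word-final position, so it devoices to [t]. /fodudoezoodliid/ → fodudoezoodliit.

fodudoezoodliit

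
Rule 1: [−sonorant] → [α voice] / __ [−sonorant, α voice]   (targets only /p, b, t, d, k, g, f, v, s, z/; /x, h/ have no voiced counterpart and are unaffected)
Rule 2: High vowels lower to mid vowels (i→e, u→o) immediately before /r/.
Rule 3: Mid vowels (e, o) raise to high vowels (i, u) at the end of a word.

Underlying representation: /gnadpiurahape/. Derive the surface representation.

Rule 1 (regressive voicing assimilation): /d/ precedes the voiceless obstruent /p/, so it devoices to [t] by assimilation. /gnadpiurahape/ → gnatpiurahape.
Rule 2 (pre-rhotic lowering): /u/ is a high vowel immediately before /r/, so it lowers to [o]. /gnatpiurahape/ → gnatpiorahape.
Rule 3 (final vowel raising): /e/ is a mid vowel in word-final position, so it raises to [i]. /gnatpiorahape/ → gnatpiorahapi.

gnatpiorahapi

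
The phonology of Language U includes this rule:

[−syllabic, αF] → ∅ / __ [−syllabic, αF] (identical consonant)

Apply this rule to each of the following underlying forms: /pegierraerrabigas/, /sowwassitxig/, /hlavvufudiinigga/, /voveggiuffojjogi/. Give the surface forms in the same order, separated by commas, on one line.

/pegierraerrabigas/: /rr/ is a geminate; the first /r/ deletes. /rr/ is a geminate; the first /r/ deletes. → [pegieraerabigas].
/sowwassitxig/: /ww/ is a geminate; the first /w/ deletes. /ss/ is a geminate; the first /s/ deletes. → [sowasitxig].
/hlavvufudiinigga/: /vv/ is a geminate; the first /v/ deletes. /gg/ is a geminate; the first /g/ deletes. → [hlavufudiiniga].
/voveggiuffojjogi/: /gg/ is a geminate; the first /g/ deletes. /ff/ is a geminate; the first /f/ deletes. /jj/ is a geminate; the first /j/ deletes. → [vovegiufojogi].

pegieraerabigas, sowasitxig, hlavufudiiniga, vovegiufojogi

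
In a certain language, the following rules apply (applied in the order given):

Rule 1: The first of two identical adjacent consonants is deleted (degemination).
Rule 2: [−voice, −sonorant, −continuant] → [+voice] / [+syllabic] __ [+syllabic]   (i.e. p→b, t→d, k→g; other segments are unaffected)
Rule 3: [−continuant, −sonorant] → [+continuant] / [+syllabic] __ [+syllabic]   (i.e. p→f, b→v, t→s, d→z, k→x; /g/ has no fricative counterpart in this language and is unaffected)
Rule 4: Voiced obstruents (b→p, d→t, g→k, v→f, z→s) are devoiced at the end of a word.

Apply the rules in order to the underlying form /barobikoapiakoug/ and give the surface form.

Rule 1 (degemination): no segment meets the environment; /barobikoapiakoug/ is unchanged.
Rule 2 (intervocalic voicing): /k/ is a voiceless stop between vowels /i/ and /o/, so it voices to [g]. /p/ is a voiceless stop between vowels /a/ and /i/, so it voices to [b]. /k/ is a voiceless stop between vowels /a/ and /o/, so it voices to [g]. /barobikoapiakoug/ → barobigoabiagoug.
Rule 3 (intervocalic spirantization): /b/ is a stop between vowels /o/ and /i/, so it spirantizes to the fricative [v]. /b/ is a stop between vowels /a/ and /i/, so it spirantizes to the fricative [v]. /barobigoabiagoug/ → barovigoaviagoug.
Rule 4 (final devoicing): /g/ is a voiced obstruent in word-final position, so it devoices to [k]. /barovigoaviagoug/ → barovigoaviagouk.

barovigoaviagouk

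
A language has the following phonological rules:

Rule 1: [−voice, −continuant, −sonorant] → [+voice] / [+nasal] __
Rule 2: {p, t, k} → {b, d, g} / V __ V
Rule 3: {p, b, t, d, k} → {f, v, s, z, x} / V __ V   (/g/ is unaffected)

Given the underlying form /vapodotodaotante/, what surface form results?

vavozozozaozande

Rule 1 (post-nasal voicing): /t/ is a voiceless stop immediately after the nasal /n/, so it voices to [d]. /vapodotodaotante/ → vapodotodaotande.
Rule 2 (intervocalic voicing): /p/ is a voiceless stop between vowels /a/ and /o/, so it voices to [b]. /t/ is a voiceless stop between vowels /o/ and /o/, so it voices to [d]. /t/ is a voiceless stop between vowels /o/ and /a/, so it voices to [d]. /vapodotodaotande/ → vabodododaodande.
Rule 3 (intervocalic spirantization): /b/ is a stop between vowels /a/ and /o/, so it spirantizes to the fricative [v]. /d/ is a stop between vowels /o/ and /o/, so it spirantizes to the fricative [z]. /d/ is a stop between vowels /o/ and /o/, so it spirantizes to the fricative [z]. /d/ is a stop between vowels /o/ and /a/, so it spirantizes to the fricative [z]. /d/ is a stop between vowels /o/ and /a/, so it spirantizes to the fricative [z]. /vabodododaodande/ → vavozozozaozande.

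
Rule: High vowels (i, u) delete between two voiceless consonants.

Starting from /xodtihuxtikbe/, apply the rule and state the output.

xodthxtkbe

/i/ is a high vowel flanked by voiceless consonants /t/ and /h/, so it deletes.
/u/ is a high vowel flanked by voiceless consonants /h/ and /x/, so it deletes.
/i/ is a high vowel flanked by voiceless consonants /t/ and /k/, so it deletes.
Surface form: [xodthxtkbe].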